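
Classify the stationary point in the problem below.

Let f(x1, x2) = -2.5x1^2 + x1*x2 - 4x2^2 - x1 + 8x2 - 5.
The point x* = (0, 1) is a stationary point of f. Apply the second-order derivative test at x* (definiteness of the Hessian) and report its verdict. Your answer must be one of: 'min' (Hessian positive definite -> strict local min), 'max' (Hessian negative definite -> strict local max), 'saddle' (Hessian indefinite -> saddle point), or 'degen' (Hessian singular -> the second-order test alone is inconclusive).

Compute the Hessian H = grad^2 f:
  H = [[-5, 1], [1, -8]]
Verify stationarity: grad f(x*) = H x* + g = (0, 0).
Eigenvalues of H: -8.3028, -4.6972.
Both eigenvalues < 0, so H is negative definite -> x* is a strict local max.

max


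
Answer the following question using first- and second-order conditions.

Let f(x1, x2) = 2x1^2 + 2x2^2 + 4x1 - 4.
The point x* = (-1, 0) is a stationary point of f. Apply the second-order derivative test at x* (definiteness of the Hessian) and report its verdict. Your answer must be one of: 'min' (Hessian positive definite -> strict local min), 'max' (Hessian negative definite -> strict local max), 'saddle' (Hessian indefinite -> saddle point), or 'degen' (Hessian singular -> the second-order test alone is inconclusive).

Compute the Hessian H = grad^2 f:
  H = [[4, 0], [0, 4]]
Verify stationarity: grad f(x*) = H x* + g = (0, 0).
Eigenvalues of H: 4, 4.
Both eigenvalues > 0, so H is positive definite -> x* is a strict local min.

min


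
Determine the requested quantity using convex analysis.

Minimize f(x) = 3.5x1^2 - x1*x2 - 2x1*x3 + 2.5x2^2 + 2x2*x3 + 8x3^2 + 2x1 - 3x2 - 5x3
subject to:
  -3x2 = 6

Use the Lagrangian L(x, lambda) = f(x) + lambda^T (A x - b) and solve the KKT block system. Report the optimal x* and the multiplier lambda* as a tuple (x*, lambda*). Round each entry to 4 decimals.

Form the Lagrangian:
  L(x, lambda) = (1/2) x^T Q x + c^T x + lambda^T (A x - b)
Stationarity (grad_x L = 0): Q x + c + A^T lambda = 0.
Primal feasibility: A x = b.

This gives the KKT block system:
  [ Q   A^T ] [ x     ]   [-c ]
  [ A    0  ] [ lambda ] = [ b ]

Solving the linear system:
  x*      = (-0.4259, -2, 0.5093)
  lambda* = (-3.8519)
  f(x*)   = 12.8565

x* = (-0.4259, -2, 0.5093), lambda* = (-3.8519)


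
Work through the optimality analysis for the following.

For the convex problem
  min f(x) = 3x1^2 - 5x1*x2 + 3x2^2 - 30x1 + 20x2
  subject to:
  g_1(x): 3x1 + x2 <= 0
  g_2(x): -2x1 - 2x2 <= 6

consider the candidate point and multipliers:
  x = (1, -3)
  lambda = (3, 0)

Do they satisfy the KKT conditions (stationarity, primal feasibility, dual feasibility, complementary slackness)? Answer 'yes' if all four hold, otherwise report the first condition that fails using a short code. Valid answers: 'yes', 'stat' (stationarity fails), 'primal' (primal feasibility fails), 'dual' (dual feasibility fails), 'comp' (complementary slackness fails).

Gradient of f: grad f(x) = Q x + c = (-9, -3)
Constraint values g_i(x) = a_i^T x - b_i:
  g_1((1, -3)) = 0
  g_2((1, -3)) = -2
Stationarity residual: grad f(x) + sum_i lambda_i a_i = (0, 0)
  -> stationarity OK
Primal feasibility (all g_i <= 0): OK
Dual feasibility (all lambda_i >= 0): OK
Complementary slackness (lambda_i * g_i(x) = 0 for all i): OK

Verdict: yes, KKT holds.

yes


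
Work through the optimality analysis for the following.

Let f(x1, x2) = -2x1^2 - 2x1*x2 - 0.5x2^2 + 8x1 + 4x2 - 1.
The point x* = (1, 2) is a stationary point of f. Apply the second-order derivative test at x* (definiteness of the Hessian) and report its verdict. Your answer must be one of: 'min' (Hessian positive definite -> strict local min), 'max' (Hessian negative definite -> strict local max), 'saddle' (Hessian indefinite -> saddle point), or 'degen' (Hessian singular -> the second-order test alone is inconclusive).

Compute the Hessian H = grad^2 f:
  H = [[-4, -2], [-2, -1]]
Verify stationarity: grad f(x*) = H x* + g = (0, 0).
Eigenvalues of H: -5, 0.
H has a zero eigenvalue (singular; negative semidefinite but not definite), so H is neither positive definite, negative definite, nor indefinite. The second-order test alone is inconclusive -> degen.
(Indeed, f is constant along the null direction of H through x*, so x* is not a strict local extremum.)

degen


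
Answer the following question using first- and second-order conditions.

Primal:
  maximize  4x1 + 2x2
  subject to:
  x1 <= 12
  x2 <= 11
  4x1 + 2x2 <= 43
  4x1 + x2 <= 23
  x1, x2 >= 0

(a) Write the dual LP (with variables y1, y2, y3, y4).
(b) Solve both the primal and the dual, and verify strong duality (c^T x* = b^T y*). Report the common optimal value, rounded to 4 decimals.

The standard primal-dual pair for 'max c^T x s.t. A x <= b, x >= 0' is:
  Dual:  min b^T y  s.t.  A^T y >= c,  y >= 0.

So the dual LP is:
  minimize  12y1 + 11y2 + 43y3 + 23y4
  subject to:
    y1 + 4y3 + 4y4 >= 4
    y2 + 2y3 + y4 >= 2
    y1, y2, y3, y4 >= 0

Solving the primal: x* = (3, 11).
  primal value c^T x* = 34.
Solving the dual: y* = (0, 1, 0, 1).
  dual value b^T y* = 34.
Strong duality: c^T x* = b^T y*. Confirmed.

34


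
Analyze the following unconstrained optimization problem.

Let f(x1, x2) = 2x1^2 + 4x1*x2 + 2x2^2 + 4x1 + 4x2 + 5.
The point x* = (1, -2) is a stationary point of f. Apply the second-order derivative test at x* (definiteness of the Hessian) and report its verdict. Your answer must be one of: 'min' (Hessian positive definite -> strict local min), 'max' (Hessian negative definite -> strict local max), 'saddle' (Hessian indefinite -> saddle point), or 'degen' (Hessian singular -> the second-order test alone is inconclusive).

Compute the Hessian H = grad^2 f:
  H = [[4, 4], [4, 4]]
Verify stationarity: grad f(x*) = H x* + g = (0, 0).
Eigenvalues of H: 0, 8.
H has a zero eigenvalue (singular; positive semidefinite but not definite), so H is neither positive definite, negative definite, nor indefinite. The second-order test alone is inconclusive -> degen.
(Indeed, f is constant along the null direction of H through x*, so x* is not a strict local extremum.)

degen


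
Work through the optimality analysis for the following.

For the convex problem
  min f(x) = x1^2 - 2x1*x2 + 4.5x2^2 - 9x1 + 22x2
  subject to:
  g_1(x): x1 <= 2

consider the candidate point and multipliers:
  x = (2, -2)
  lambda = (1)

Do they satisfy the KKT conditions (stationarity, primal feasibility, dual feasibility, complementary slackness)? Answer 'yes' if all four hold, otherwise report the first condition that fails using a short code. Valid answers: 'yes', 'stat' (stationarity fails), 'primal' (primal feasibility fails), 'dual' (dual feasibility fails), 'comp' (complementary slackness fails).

Gradient of f: grad f(x) = Q x + c = (-1, 0)
Constraint values g_i(x) = a_i^T x - b_i:
  g_1((2, -2)) = 0
Stationarity residual: grad f(x) + sum_i lambda_i a_i = (0, 0)
  -> stationarity OK
Primal feasibility (all g_i <= 0): OK
Dual feasibility (all lambda_i >= 0): OK
Complementary slackness (lambda_i * g_i(x) = 0 for all i): OK

Verdict: yes, KKT holds.

yes


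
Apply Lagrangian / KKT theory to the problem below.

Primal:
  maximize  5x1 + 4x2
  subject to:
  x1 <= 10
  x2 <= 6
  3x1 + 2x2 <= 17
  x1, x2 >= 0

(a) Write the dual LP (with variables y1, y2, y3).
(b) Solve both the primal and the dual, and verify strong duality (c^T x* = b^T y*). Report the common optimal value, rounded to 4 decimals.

The standard primal-dual pair for 'max c^T x s.t. A x <= b, x >= 0' is:
  Dual:  min b^T y  s.t.  A^T y >= c,  y >= 0.

So the dual LP is:
  minimize  10y1 + 6y2 + 17y3
  subject to:
    y1 + 3y3 >= 5
    y2 + 2y3 >= 4
    y1, y2, y3 >= 0

Solving the primal: x* = (1.6667, 6).
  primal value c^T x* = 32.3333.
Solving the dual: y* = (0, 0.6667, 1.6667).
  dual value b^T y* = 32.3333.
Strong duality: c^T x* = b^T y*. Confirmed.

32.3333


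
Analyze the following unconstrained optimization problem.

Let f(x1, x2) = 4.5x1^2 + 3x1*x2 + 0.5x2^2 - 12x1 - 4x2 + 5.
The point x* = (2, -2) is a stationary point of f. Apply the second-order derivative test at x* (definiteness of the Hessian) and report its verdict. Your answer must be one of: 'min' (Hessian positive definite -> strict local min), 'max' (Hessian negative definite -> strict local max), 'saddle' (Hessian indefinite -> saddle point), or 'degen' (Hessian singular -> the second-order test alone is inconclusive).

Compute the Hessian H = grad^2 f:
  H = [[9, 3], [3, 1]]
Verify stationarity: grad f(x*) = H x* + g = (0, 0).
Eigenvalues of H: 0, 10.
H has a zero eigenvalue (singular; positive semidefinite but not definite), so H is neither positive definite, negative definite, nor indefinite. The second-order test alone is inconclusive -> degen.
(Indeed, f is constant along the null direction of H through x*, so x* is not a strict local extremum.)

degen


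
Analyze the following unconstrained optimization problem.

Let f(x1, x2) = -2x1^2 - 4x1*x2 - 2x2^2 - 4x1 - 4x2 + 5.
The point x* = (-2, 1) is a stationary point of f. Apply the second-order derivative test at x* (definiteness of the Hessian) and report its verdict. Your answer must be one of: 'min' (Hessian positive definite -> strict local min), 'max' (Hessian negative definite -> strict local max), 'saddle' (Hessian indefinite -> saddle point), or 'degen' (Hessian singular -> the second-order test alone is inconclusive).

Compute the Hessian H = grad^2 f:
  H = [[-4, -4], [-4, -4]]
Verify stationarity: grad f(x*) = H x* + g = (0, 0).
Eigenvalues of H: -8, 0.
H has a zero eigenvalue (singular; negative semidefinite but not definite), so H is neither positive definite, negative definite, nor indefinite. The second-order test alone is inconclusive -> degen.
(Indeed, f is constant along the null direction of H through x*, so x* is not a strict local extremum.)

degen


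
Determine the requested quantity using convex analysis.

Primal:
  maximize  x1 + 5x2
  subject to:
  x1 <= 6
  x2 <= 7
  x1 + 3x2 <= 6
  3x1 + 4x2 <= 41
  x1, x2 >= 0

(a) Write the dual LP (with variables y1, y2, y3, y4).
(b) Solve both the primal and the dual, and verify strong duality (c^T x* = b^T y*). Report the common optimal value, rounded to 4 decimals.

The standard primal-dual pair for 'max c^T x s.t. A x <= b, x >= 0' is:
  Dual:  min b^T y  s.t.  A^T y >= c,  y >= 0.

So the dual LP is:
  minimize  6y1 + 7y2 + 6y3 + 41y4
  subject to:
    y1 + y3 + 3y4 >= 1
    y2 + 3y3 + 4y4 >= 5
    y1, y2, y3, y4 >= 0

Solving the primal: x* = (0, 2).
  primal value c^T x* = 10.
Solving the dual: y* = (0, 0, 1.6667, 0).
  dual value b^T y* = 10.
Strong duality: c^T x* = b^T y*. Confirmed.

10


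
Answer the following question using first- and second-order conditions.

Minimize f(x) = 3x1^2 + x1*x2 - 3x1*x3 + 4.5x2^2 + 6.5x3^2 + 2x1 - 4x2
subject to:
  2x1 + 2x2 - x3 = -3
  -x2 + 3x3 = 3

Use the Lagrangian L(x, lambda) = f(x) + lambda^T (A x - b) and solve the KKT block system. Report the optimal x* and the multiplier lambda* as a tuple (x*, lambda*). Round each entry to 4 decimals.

Form the Lagrangian:
  L(x, lambda) = (1/2) x^T Q x + c^T x + lambda^T (A x - b)
Stationarity (grad_x L = 0): Q x + c + A^T lambda = 0.
Primal feasibility: A x = b.

This gives the KKT block system:
  [ Q   A^T ] [ x     ]   [-c ]
  [ A    0  ] [ lambda ] = [ b ]

Solving the linear system:
  x*      = (-0.6483, -0.4221, 0.8593)
  lambda* = (2.4449, -3.557)
  f(x*)   = 9.1987

x* = (-0.6483, -0.4221, 0.8593), lambda* = (2.4449, -3.557)


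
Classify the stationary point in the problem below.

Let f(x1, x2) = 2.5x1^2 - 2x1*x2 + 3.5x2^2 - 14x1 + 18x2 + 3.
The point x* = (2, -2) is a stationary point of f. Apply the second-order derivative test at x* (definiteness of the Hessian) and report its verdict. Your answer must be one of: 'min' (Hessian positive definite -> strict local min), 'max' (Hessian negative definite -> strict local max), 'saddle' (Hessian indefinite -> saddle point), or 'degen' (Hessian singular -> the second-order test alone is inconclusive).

Compute the Hessian H = grad^2 f:
  H = [[5, -2], [-2, 7]]
Verify stationarity: grad f(x*) = H x* + g = (0, 0).
Eigenvalues of H: 3.7639, 8.2361.
Both eigenvalues > 0, so H is positive definite -> x* is a strict local min.

min


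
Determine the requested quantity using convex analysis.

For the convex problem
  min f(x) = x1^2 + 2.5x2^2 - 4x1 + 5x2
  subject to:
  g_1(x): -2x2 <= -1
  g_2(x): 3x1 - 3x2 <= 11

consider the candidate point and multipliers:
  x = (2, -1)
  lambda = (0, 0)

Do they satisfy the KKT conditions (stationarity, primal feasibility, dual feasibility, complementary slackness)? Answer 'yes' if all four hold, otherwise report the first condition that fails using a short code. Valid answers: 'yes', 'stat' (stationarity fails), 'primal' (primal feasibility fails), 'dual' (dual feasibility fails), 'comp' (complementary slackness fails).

Gradient of f: grad f(x) = Q x + c = (0, 0)
Constraint values g_i(x) = a_i^T x - b_i:
  g_1((2, -1)) = 3
  g_2((2, -1)) = -2
Stationarity residual: grad f(x) + sum_i lambda_i a_i = (0, 0)
  -> stationarity OK
Primal feasibility (all g_i <= 0): FAILS
Dual feasibility (all lambda_i >= 0): OK
Complementary slackness (lambda_i * g_i(x) = 0 for all i): OK

Verdict: the first failing condition is primal_feasibility -> primal.

primal


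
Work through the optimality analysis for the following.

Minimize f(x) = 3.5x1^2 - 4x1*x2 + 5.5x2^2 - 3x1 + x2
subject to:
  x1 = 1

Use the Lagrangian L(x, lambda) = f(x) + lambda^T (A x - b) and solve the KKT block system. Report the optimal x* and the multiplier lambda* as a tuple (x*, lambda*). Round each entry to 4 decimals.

Form the Lagrangian:
  L(x, lambda) = (1/2) x^T Q x + c^T x + lambda^T (A x - b)
Stationarity (grad_x L = 0): Q x + c + A^T lambda = 0.
Primal feasibility: A x = b.

This gives the KKT block system:
  [ Q   A^T ] [ x     ]   [-c ]
  [ A    0  ] [ lambda ] = [ b ]

Solving the linear system:
  x*      = (1, 0.2727)
  lambda* = (-2.9091)
  f(x*)   = 0.0909

x* = (1, 0.2727), lambda* = (-2.9091)


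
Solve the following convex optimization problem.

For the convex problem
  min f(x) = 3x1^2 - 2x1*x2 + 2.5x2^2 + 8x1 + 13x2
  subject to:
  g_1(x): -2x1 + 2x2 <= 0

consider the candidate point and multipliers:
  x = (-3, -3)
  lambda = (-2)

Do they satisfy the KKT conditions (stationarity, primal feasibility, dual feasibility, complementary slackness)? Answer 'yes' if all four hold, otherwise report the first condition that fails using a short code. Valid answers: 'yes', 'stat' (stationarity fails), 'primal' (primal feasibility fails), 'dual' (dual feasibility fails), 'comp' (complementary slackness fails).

Gradient of f: grad f(x) = Q x + c = (-4, 4)
Constraint values g_i(x) = a_i^T x - b_i:
  g_1((-3, -3)) = 0
Stationarity residual: grad f(x) + sum_i lambda_i a_i = (0, 0)
  -> stationarity OK
Primal feasibility (all g_i <= 0): OK
Dual feasibility (all lambda_i >= 0): FAILS
Complementary slackness (lambda_i * g_i(x) = 0 for all i): OK

Verdict: the first failing condition is dual_feasibility -> dual.

dual


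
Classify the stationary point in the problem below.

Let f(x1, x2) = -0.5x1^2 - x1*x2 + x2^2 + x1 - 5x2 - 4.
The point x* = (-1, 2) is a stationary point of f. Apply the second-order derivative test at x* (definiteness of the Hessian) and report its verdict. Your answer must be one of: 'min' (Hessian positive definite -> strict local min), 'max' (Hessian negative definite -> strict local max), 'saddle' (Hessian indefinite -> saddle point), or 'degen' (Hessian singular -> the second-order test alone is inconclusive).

Compute the Hessian H = grad^2 f:
  H = [[-1, -1], [-1, 2]]
Verify stationarity: grad f(x*) = H x* + g = (0, 0).
Eigenvalues of H: -1.3028, 2.3028.
Eigenvalues have mixed signs, so H is indefinite -> x* is a saddle point.

saddle


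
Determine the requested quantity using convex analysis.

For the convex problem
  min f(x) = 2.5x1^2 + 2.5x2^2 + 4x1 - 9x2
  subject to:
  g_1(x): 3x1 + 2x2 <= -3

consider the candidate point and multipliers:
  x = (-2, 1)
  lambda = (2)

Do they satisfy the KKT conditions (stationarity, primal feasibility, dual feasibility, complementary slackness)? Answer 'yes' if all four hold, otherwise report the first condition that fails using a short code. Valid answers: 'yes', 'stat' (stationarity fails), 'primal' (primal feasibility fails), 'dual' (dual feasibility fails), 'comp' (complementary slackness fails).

Gradient of f: grad f(x) = Q x + c = (-6, -4)
Constraint values g_i(x) = a_i^T x - b_i:
  g_1((-2, 1)) = -1
Stationarity residual: grad f(x) + sum_i lambda_i a_i = (0, 0)
  -> stationarity OK
Primal feasibility (all g_i <= 0): OK
Dual feasibility (all lambda_i >= 0): OK
Complementary slackness (lambda_i * g_i(x) = 0 for all i): FAILS

Verdict: the first failing condition is complementary_slackness -> comp.

comp


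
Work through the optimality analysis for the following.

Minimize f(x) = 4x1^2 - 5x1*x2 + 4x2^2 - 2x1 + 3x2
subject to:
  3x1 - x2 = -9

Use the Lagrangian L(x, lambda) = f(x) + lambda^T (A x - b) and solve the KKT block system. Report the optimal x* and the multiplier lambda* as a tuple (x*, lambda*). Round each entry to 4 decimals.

Form the Lagrangian:
  L(x, lambda) = (1/2) x^T Q x + c^T x + lambda^T (A x - b)
Stationarity (grad_x L = 0): Q x + c + A^T lambda = 0.
Primal feasibility: A x = b.

This gives the KKT block system:
  [ Q   A^T ] [ x     ]   [-c ]
  [ A    0  ] [ lambda ] = [ b ]

Solving the linear system:
  x*      = (-3.56, -1.68)
  lambda* = (7.36)
  f(x*)   = 34.16

x* = (-3.56, -1.68), lambda* = (7.36)


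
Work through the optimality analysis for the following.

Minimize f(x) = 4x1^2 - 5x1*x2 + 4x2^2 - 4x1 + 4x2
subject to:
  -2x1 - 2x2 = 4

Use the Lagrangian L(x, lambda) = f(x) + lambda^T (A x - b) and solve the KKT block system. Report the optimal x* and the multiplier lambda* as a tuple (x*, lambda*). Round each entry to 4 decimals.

Form the Lagrangian:
  L(x, lambda) = (1/2) x^T Q x + c^T x + lambda^T (A x - b)
Stationarity (grad_x L = 0): Q x + c + A^T lambda = 0.
Primal feasibility: A x = b.

This gives the KKT block system:
  [ Q   A^T ] [ x     ]   [-c ]
  [ A    0  ] [ lambda ] = [ b ]

Solving the linear system:
  x*      = (-0.6923, -1.3077)
  lambda* = (-1.5)
  f(x*)   = 1.7692

x* = (-0.6923, -1.3077), lambda* = (-1.5)


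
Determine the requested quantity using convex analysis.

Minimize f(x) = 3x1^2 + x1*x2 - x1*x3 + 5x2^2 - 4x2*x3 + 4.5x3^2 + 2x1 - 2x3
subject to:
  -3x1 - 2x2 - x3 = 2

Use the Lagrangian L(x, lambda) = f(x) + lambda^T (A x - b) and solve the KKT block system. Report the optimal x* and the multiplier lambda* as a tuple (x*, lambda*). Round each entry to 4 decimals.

Form the Lagrangian:
  L(x, lambda) = (1/2) x^T Q x + c^T x + lambda^T (A x - b)
Stationarity (grad_x L = 0): Q x + c + A^T lambda = 0.
Primal feasibility: A x = b.

This gives the KKT block system:
  [ Q   A^T ] [ x     ]   [-c ]
  [ A    0  ] [ lambda ] = [ b ]

Solving the linear system:
  x*      = (-0.6527, -0.0478, 0.0537)
  lambda* = (-0.6726)
  f(x*)   = -0.0338

x* = (-0.6527, -0.0478, 0.0537), lambda* = (-0.6726)


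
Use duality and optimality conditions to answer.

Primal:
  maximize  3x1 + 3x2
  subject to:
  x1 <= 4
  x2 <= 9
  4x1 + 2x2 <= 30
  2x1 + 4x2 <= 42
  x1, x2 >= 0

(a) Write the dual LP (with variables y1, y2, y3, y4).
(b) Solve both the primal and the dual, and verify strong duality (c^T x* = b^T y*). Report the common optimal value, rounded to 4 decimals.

The standard primal-dual pair for 'max c^T x s.t. A x <= b, x >= 0' is:
  Dual:  min b^T y  s.t.  A^T y >= c,  y >= 0.

So the dual LP is:
  minimize  4y1 + 9y2 + 30y3 + 42y4
  subject to:
    y1 + 4y3 + 2y4 >= 3
    y2 + 2y3 + 4y4 >= 3
    y1, y2, y3, y4 >= 0

Solving the primal: x* = (3, 9).
  primal value c^T x* = 36.
Solving the dual: y* = (0, 1.5, 0.75, 0).
  dual value b^T y* = 36.
Strong duality: c^T x* = b^T y*. Confirmed.

36


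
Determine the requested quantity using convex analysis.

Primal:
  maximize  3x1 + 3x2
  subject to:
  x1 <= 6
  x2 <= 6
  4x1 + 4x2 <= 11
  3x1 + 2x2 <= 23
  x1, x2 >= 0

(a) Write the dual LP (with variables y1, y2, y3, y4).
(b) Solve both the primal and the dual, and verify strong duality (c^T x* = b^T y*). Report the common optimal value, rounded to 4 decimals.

The standard primal-dual pair for 'max c^T x s.t. A x <= b, x >= 0' is:
  Dual:  min b^T y  s.t.  A^T y >= c,  y >= 0.

So the dual LP is:
  minimize  6y1 + 6y2 + 11y3 + 23y4
  subject to:
    y1 + 4y3 + 3y4 >= 3
    y2 + 4y3 + 2y4 >= 3
    y1, y2, y3, y4 >= 0

Solving the primal: x* = (2.75, 0).
  primal value c^T x* = 8.25.
Solving the dual: y* = (0, 0, 0.75, 0).
  dual value b^T y* = 8.25.
Strong duality: c^T x* = b^T y*. Confirmed.

8.25


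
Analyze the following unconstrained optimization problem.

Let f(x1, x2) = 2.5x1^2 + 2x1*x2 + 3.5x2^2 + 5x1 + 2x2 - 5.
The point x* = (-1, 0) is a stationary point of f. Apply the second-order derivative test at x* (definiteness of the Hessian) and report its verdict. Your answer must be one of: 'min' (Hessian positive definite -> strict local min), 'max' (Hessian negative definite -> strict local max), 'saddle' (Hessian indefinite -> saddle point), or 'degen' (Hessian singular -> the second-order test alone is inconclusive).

Compute the Hessian H = grad^2 f:
  H = [[5, 2], [2, 7]]
Verify stationarity: grad f(x*) = H x* + g = (0, 0).
Eigenvalues of H: 3.7639, 8.2361.
Both eigenvalues > 0, so H is positive definite -> x* is a strict local min.

min


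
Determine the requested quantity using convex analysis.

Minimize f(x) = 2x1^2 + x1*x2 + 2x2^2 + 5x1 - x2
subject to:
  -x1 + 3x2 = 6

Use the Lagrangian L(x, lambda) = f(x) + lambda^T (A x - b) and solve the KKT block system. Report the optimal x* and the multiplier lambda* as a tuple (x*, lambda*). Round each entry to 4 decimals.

Form the Lagrangian:
  L(x, lambda) = (1/2) x^T Q x + c^T x + lambda^T (A x - b)
Stationarity (grad_x L = 0): Q x + c + A^T lambda = 0.
Primal feasibility: A x = b.

This gives the KKT block system:
  [ Q   A^T ] [ x     ]   [-c ]
  [ A    0  ] [ lambda ] = [ b ]

Solving the linear system:
  x*      = (-1.8261, 1.3913)
  lambda* = (-0.913)
  f(x*)   = -2.5217

x* = (-1.8261, 1.3913), lambda* = (-0.913)


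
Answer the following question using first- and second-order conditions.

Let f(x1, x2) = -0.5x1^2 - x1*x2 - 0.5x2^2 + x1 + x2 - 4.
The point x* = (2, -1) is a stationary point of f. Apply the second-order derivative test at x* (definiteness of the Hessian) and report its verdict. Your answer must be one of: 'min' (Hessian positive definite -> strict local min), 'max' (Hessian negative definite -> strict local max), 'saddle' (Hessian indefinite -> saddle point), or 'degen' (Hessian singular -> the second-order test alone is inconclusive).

Compute the Hessian H = grad^2 f:
  H = [[-1, -1], [-1, -1]]
Verify stationarity: grad f(x*) = H x* + g = (0, 0).
Eigenvalues of H: -2, 0.
H has a zero eigenvalue (singular; negative semidefinite but not definite), so H is neither positive definite, negative definite, nor indefinite. The second-order test alone is inconclusive -> degen.
(Indeed, f is constant along the null direction of H through x*, so x* is not a strict local extremum.)

degen


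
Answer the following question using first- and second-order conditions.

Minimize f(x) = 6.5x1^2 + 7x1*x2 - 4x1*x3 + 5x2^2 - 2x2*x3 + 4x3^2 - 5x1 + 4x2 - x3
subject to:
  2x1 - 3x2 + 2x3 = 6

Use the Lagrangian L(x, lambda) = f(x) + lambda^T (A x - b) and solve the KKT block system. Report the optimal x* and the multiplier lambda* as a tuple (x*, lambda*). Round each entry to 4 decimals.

Form the Lagrangian:
  L(x, lambda) = (1/2) x^T Q x + c^T x + lambda^T (A x - b)
Stationarity (grad_x L = 0): Q x + c + A^T lambda = 0.
Primal feasibility: A x = b.

This gives the KKT block system:
  [ Q   A^T ] [ x     ]   [-c ]
  [ A    0  ] [ lambda ] = [ b ]

Solving the linear system:
  x*      = (1.0548, -1.0458, 0.3766)
  lambda* = (0.0575)
  f(x*)   = -5.0891

x* = (1.0548, -1.0458, 0.3766), lambda* = (0.0575)


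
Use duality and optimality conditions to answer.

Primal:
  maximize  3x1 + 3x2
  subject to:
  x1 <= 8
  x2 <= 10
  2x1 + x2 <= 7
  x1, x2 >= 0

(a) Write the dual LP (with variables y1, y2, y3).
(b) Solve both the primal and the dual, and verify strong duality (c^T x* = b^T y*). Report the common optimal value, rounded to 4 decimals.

The standard primal-dual pair for 'max c^T x s.t. A x <= b, x >= 0' is:
  Dual:  min b^T y  s.t.  A^T y >= c,  y >= 0.

So the dual LP is:
  minimize  8y1 + 10y2 + 7y3
  subject to:
    y1 + 2y3 >= 3
    y2 + y3 >= 3
    y1, y2, y3 >= 0

Solving the primal: x* = (0, 7).
  primal value c^T x* = 21.
Solving the dual: y* = (0, 0, 3).
  dual value b^T y* = 21.
Strong duality: c^T x* = b^T y*. Confirmed.

21


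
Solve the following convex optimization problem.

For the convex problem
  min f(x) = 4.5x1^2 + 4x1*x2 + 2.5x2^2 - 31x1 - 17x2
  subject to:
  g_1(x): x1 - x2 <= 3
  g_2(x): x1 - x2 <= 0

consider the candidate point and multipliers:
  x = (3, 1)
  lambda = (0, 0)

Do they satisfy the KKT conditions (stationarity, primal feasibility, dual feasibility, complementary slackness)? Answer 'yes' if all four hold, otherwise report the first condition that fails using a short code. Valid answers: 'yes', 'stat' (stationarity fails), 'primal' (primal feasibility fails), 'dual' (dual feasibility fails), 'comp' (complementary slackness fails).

Gradient of f: grad f(x) = Q x + c = (0, 0)
Constraint values g_i(x) = a_i^T x - b_i:
  g_1((3, 1)) = -1
  g_2((3, 1)) = 2
Stationarity residual: grad f(x) + sum_i lambda_i a_i = (0, 0)
  -> stationarity OK
Primal feasibility (all g_i <= 0): FAILS
Dual feasibility (all lambda_i >= 0): OK
Complementary slackness (lambda_i * g_i(x) = 0 for all i): OK

Verdict: the first failing condition is primal_feasibility -> primal.

primal


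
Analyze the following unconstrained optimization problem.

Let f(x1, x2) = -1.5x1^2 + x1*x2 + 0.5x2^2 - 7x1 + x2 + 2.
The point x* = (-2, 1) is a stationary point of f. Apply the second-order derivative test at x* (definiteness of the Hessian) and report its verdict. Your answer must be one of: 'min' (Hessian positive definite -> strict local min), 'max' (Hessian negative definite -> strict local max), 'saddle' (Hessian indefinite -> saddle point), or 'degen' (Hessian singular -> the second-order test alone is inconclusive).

Compute the Hessian H = grad^2 f:
  H = [[-3, 1], [1, 1]]
Verify stationarity: grad f(x*) = H x* + g = (0, 0).
Eigenvalues of H: -3.2361, 1.2361.
Eigenvalues have mixed signs, so H is indefinite -> x* is a saddle point.

saddle


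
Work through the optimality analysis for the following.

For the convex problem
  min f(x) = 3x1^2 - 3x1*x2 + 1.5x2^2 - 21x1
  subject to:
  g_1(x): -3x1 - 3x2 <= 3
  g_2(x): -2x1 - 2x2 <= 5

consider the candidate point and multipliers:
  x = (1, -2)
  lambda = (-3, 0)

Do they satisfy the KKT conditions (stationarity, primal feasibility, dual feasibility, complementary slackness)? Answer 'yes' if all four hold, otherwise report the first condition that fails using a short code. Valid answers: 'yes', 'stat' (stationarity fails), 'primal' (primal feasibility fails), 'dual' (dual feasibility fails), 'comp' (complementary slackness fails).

Gradient of f: grad f(x) = Q x + c = (-9, -9)
Constraint values g_i(x) = a_i^T x - b_i:
  g_1((1, -2)) = 0
  g_2((1, -2)) = -3
Stationarity residual: grad f(x) + sum_i lambda_i a_i = (0, 0)
  -> stationarity OK
Primal feasibility (all g_i <= 0): OK
Dual feasibility (all lambda_i >= 0): FAILS
Complementary slackness (lambda_i * g_i(x) = 0 for all i): OK

Verdict: the first failing condition is dual_feasibility -> dual.

dual


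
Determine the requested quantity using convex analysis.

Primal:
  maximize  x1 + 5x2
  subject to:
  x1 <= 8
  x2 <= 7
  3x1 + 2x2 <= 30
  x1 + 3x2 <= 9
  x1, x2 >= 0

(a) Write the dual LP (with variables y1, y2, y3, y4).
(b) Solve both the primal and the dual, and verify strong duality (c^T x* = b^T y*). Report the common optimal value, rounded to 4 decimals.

The standard primal-dual pair for 'max c^T x s.t. A x <= b, x >= 0' is:
  Dual:  min b^T y  s.t.  A^T y >= c,  y >= 0.

So the dual LP is:
  minimize  8y1 + 7y2 + 30y3 + 9y4
  subject to:
    y1 + 3y3 + y4 >= 1
    y2 + 2y3 + 3y4 >= 5
    y1, y2, y3, y4 >= 0

Solving the primal: x* = (0, 3).
  primal value c^T x* = 15.
Solving the dual: y* = (0, 0, 0, 1.6667).
  dual value b^T y* = 15.
Strong duality: c^T x* = b^T y*. Confirmed.

15


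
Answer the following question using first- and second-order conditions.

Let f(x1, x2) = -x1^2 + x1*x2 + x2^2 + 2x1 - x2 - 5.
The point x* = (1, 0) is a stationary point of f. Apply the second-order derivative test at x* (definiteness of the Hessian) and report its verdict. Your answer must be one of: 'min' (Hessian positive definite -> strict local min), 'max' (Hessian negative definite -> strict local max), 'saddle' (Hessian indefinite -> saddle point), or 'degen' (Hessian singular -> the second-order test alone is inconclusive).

Compute the Hessian H = grad^2 f:
  H = [[-2, 1], [1, 2]]
Verify stationarity: grad f(x*) = H x* + g = (0, 0).
Eigenvalues of H: -2.2361, 2.2361.
Eigenvalues have mixed signs, so H is indefinite -> x* is a saddle point.

saddle


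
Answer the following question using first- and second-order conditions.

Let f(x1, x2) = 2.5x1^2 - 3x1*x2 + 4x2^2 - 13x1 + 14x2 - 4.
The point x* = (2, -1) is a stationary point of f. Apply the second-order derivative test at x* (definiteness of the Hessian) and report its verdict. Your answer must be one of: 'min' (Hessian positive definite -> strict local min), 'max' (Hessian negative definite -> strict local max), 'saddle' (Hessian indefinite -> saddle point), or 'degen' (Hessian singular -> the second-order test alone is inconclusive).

Compute the Hessian H = grad^2 f:
  H = [[5, -3], [-3, 8]]
Verify stationarity: grad f(x*) = H x* + g = (0, 0).
Eigenvalues of H: 3.1459, 9.8541.
Both eigenvalues > 0, so H is positive definite -> x* is a strict local min.

min


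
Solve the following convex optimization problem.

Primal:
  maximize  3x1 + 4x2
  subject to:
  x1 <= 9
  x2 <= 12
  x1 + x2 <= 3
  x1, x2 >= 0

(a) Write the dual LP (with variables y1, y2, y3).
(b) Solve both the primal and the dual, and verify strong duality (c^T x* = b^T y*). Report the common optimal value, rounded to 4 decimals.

The standard primal-dual pair for 'max c^T x s.t. A x <= b, x >= 0' is:
  Dual:  min b^T y  s.t.  A^T y >= c,  y >= 0.

So the dual LP is:
  minimize  9y1 + 12y2 + 3y3
  subject to:
    y1 + y3 >= 3
    y2 + y3 >= 4
    y1, y2, y3 >= 0

Solving the primal: x* = (0, 3).
  primal value c^T x* = 12.
Solving the dual: y* = (0, 0, 4).
  dual value b^T y* = 12.
Strong duality: c^T x* = b^T y*. Confirmed.

12


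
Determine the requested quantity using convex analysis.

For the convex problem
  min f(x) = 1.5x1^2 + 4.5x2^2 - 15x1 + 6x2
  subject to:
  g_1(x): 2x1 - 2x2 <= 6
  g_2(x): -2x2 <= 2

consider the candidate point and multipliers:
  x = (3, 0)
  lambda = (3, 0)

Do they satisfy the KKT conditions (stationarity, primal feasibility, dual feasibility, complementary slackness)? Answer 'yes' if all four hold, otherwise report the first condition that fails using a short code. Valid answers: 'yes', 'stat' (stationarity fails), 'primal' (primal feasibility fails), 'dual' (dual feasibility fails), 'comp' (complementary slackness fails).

Gradient of f: grad f(x) = Q x + c = (-6, 6)
Constraint values g_i(x) = a_i^T x - b_i:
  g_1((3, 0)) = 0
  g_2((3, 0)) = -2
Stationarity residual: grad f(x) + sum_i lambda_i a_i = (0, 0)
  -> stationarity OK
Primal feasibility (all g_i <= 0): OK
Dual feasibility (all lambda_i >= 0): OK
Complementary slackness (lambda_i * g_i(x) = 0 for all i): OK

Verdict: yes, KKT holds.

yes


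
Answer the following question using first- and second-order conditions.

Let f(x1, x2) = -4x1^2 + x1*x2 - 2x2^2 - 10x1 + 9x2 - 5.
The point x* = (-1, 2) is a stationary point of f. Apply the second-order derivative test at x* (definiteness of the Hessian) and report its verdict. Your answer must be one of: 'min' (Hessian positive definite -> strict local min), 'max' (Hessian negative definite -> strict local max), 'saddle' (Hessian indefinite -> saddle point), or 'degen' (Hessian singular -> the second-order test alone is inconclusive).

Compute the Hessian H = grad^2 f:
  H = [[-8, 1], [1, -4]]
Verify stationarity: grad f(x*) = H x* + g = (0, 0).
Eigenvalues of H: -8.2361, -3.7639.
Both eigenvalues < 0, so H is negative definite -> x* is a strict local max.

max


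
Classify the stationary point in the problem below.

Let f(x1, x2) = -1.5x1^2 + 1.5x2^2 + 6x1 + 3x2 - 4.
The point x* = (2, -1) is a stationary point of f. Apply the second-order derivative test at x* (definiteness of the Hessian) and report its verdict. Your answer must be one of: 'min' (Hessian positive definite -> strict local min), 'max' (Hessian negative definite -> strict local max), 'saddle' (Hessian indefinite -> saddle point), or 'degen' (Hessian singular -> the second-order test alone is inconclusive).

Compute the Hessian H = grad^2 f:
  H = [[-3, 0], [0, 3]]
Verify stationarity: grad f(x*) = H x* + g = (0, 0).
Eigenvalues of H: -3, 3.
Eigenvalues have mixed signs, so H is indefinite -> x* is a saddle point.

saddle


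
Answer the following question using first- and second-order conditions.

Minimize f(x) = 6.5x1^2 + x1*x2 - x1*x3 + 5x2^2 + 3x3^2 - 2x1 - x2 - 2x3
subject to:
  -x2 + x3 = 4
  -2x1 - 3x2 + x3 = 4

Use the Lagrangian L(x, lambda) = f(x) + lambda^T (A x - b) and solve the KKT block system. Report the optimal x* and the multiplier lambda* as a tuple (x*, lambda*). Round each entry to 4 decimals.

Form the Lagrangian:
  L(x, lambda) = (1/2) x^T Q x + c^T x + lambda^T (A x - b)
Stationarity (grad_x L = 0): Q x + c + A^T lambda = 0.
Primal feasibility: A x = b.

This gives the KKT block system:
  [ Q   A^T ] [ x     ]   [-c ]
  [ A    0  ] [ lambda ] = [ b ]

Solving the linear system:
  x*      = (0.931, -0.931, 3.069)
  lambda* = (-18.5345, 3.0517)
  f(x*)   = 27.431

x* = (0.931, -0.931, 3.069), lambda* = (-18.5345, 3.0517)


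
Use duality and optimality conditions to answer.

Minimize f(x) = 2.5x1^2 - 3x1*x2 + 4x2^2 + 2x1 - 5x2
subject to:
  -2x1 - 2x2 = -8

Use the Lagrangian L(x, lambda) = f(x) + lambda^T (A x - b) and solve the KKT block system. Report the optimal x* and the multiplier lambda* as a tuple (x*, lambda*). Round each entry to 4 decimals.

Form the Lagrangian:
  L(x, lambda) = (1/2) x^T Q x + c^T x + lambda^T (A x - b)
Stationarity (grad_x L = 0): Q x + c + A^T lambda = 0.
Primal feasibility: A x = b.

This gives the KKT block system:
  [ Q   A^T ] [ x     ]   [-c ]
  [ A    0  ] [ lambda ] = [ b ]

Solving the linear system:
  x*      = (1.9474, 2.0526)
  lambda* = (2.7895)
  f(x*)   = 7.9737

x* = (1.9474, 2.0526), lambda* = (2.7895)


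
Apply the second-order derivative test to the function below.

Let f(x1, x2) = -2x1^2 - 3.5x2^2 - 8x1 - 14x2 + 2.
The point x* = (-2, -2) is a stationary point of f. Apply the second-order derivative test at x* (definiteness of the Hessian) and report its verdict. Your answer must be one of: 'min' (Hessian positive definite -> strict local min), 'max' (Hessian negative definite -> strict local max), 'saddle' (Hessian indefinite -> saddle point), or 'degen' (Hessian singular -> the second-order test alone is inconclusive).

Compute the Hessian H = grad^2 f:
  H = [[-4, 0], [0, -7]]
Verify stationarity: grad f(x*) = H x* + g = (0, 0).
Eigenvalues of H: -7, -4.
Both eigenvalues < 0, so H is negative definite -> x* is a strict local max.

max


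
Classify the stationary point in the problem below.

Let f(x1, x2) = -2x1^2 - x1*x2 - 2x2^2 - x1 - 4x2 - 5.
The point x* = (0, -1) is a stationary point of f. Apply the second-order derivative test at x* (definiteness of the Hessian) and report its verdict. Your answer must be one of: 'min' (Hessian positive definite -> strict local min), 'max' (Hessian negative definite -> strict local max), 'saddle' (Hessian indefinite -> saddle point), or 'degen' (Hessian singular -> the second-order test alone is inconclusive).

Compute the Hessian H = grad^2 f:
  H = [[-4, -1], [-1, -4]]
Verify stationarity: grad f(x*) = H x* + g = (0, 0).
Eigenvalues of H: -5, -3.
Both eigenvalues < 0, so H is negative definite -> x* is a strict local max.

max


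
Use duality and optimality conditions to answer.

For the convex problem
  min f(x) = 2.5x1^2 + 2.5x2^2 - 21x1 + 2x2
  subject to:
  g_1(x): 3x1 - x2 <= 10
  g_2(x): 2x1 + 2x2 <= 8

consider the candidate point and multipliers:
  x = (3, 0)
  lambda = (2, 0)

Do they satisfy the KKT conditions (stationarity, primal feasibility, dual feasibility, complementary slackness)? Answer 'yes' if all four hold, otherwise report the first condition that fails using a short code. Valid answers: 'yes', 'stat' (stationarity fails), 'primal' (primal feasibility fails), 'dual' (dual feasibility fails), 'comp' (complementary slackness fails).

Gradient of f: grad f(x) = Q x + c = (-6, 2)
Constraint values g_i(x) = a_i^T x - b_i:
  g_1((3, 0)) = -1
  g_2((3, 0)) = -2
Stationarity residual: grad f(x) + sum_i lambda_i a_i = (0, 0)
  -> stationarity OK
Primal feasibility (all g_i <= 0): OK
Dual feasibility (all lambda_i >= 0): OK
Complementary slackness (lambda_i * g_i(x) = 0 for all i): FAILS

Verdict: the first failing condition is complementary_slackness -> comp.

comp


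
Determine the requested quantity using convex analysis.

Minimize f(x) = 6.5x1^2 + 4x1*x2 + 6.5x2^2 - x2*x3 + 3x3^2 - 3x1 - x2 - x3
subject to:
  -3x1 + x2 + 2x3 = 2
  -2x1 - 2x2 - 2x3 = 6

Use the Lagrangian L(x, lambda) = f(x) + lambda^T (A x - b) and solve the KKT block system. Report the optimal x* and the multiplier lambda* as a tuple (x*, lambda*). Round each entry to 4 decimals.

Form the Lagrangian:
  L(x, lambda) = (1/2) x^T Q x + c^T x + lambda^T (A x - b)
Stationarity (grad_x L = 0): Q x + c + A^T lambda = 0.
Primal feasibility: A x = b.

This gives the KKT block system:
  [ Q   A^T ] [ x     ]   [-c ]
  [ A    0  ] [ lambda ] = [ b ]

Solving the linear system:
  x*      = (-1.5276, -0.3618, -1.1106)
  lambda* = (-3.4009, -7.0518)
  f(x*)   = 27.5841

x* = (-1.5276, -0.3618, -1.1106), lambda* = (-3.4009, -7.0518)


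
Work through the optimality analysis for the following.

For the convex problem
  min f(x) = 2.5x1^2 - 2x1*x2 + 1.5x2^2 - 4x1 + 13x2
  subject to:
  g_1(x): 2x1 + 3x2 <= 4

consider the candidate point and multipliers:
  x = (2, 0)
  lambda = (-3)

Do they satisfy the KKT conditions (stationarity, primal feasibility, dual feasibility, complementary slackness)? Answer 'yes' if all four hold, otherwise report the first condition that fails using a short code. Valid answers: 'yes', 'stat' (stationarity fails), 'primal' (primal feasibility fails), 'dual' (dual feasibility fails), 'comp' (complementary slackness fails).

Gradient of f: grad f(x) = Q x + c = (6, 9)
Constraint values g_i(x) = a_i^T x - b_i:
  g_1((2, 0)) = 0
Stationarity residual: grad f(x) + sum_i lambda_i a_i = (0, 0)
  -> stationarity OK
Primal feasibility (all g_i <= 0): OK
Dual feasibility (all lambda_i >= 0): FAILS
Complementary slackness (lambda_i * g_i(x) = 0 for all i): OK

Verdict: the first failing condition is dual_feasibility -> dual.

dual


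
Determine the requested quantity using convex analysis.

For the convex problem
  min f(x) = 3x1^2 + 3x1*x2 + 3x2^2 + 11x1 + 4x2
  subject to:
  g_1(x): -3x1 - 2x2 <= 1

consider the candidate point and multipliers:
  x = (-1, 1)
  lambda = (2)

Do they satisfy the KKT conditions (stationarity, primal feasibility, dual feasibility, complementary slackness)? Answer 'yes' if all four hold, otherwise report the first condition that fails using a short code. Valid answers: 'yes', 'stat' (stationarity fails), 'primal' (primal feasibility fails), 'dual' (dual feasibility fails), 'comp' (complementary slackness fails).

Gradient of f: grad f(x) = Q x + c = (8, 7)
Constraint values g_i(x) = a_i^T x - b_i:
  g_1((-1, 1)) = 0
Stationarity residual: grad f(x) + sum_i lambda_i a_i = (2, 3)
  -> stationarity FAILS
Primal feasibility (all g_i <= 0): OK
Dual feasibility (all lambda_i >= 0): OK
Complementary slackness (lambda_i * g_i(x) = 0 for all i): OK

Verdict: the first failing condition is stationarity -> stat.

stat
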